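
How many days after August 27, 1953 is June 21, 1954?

Aug 27, 1953 → Sep 27, 1953: 31 days (August has 31).
Sep 27, 1953 → Oct 27, 1953: 30 days (September has 30).
Oct 27, 1953 → Nov 27, 1953: 31 days (October has 31).
Nov 27, 1953 → Dec 27, 1953: 30 days (November has 30).
Dec 27, 1953 → Jan 27, 1954: 31 days (December has 31).
Jan 27, 1954 → Feb 27, 1954: 31 days (January has 31).
Feb 27, 1954 → Mar 27, 1954: 28 days (February has 28).
Mar 27, 1954 → Apr 27, 1954: 31 days (March has 31).
Apr 27, 1954 → May 27, 1954: 30 days (April has 30).
May 27, 1954 → Jun 21, 1954: 25 days.
Total: 298 days.

298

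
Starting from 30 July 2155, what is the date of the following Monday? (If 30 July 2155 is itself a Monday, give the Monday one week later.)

August 4, 2155

Jul 30, 2155 is a Wednesday.
From Wednesday to the next Monday is 5 days.
Jul 30, 2155 + 5 = Aug 4, 2155.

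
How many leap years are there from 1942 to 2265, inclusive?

Multiples of 4 in [1942,2265]: 81.
Of those, multiples of 100: 3 (not leap unless ÷400).
Multiples of 400: 1.
Leap years = 81 − 3 + 1 = 79.

79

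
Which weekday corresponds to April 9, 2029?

Doomsday rule: the anchor day for the 2000s is Tuesday. For year 29: 29÷12 = 2 r 5, and 5÷4 = 1, so 2+5+1 = 8.
Tuesday + 8 ≡ Wednesday — that's 2029's doomsday.
In April the doomsday date is Apr 4.
Apr 9 is 5 days after Apr 4; 5 mod 7 = 5, so Wednesday + 5 = Monday.

Monday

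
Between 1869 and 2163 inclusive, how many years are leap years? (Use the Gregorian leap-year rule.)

71

Multiples of 4 in [1869,2163]: 73.
Of those, multiples of 100: 3 (not leap unless ÷400).
Multiples of 400: 1.
Leap years = 73 − 3 + 1 = 71.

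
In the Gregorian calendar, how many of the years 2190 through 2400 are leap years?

51

Multiples of 4 in [2190,2400]: 53.
Of those, multiples of 100: 3 (not leap unless ÷400).
Multiples of 400: 1.
Leap years = 53 − 3 + 1 = 51.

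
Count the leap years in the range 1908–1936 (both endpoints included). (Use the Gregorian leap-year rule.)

Multiples of 4 in [1908,1936]: 8.
Of those, multiples of 100: 0 (not leap unless ÷400).
Multiples of 400: 0.
Leap years = 8 − 0 + 0 = 8.

8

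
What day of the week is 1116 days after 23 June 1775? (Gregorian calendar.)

Monday

First find the weekday of Jun 23, 1775. Doomsday rule: the anchor day for the 1700s is Sunday. For year 75: 75÷12 = 6 r 3, and 3÷4 = 0, so 6+3+0 = 9.
Sunday + 9 ≡ Tuesday — that's 1775's doomsday.
In June the doomsday date is Jun 6.
Jun 23 is 17 days after Jun 6; 17 mod 7 = 3, so Tuesday + 3 = Friday.
1116 mod 7 = 3, so 1116 days after a Friday is Friday + 3 = Monday.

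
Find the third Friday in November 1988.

November 1, 1988 is a Tuesday.
The first Friday is therefore November 4 (3 days later).
The third Friday is 4 + 2×7 = November 18.

November 18, 1988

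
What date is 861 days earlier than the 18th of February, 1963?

October 10, 1960

−365 (one year) → Feb 18, 1962 (496 left).
−365 (one year) → Feb 18, 1961 (131 left).
−18 → Jan 31, 1961 (end of Jan, 31 days; 113 left).
−31 → Dec 31, 1960 (end of Dec, 31 days; 82 left).
−31 → Nov 30, 1960 (end of Nov, 30 days; 51 left).
−30 → Oct 31, 1960 (end of Oct, 31 days; 21 left).
−21 → Oct 10, 1960.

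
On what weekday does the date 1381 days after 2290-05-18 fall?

Tuesday

May 18, 2290 is a Sunday.
1381 mod 7 = 2, so 1381 days after a Sunday is Sunday + 2 = Tuesday.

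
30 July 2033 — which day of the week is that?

Doomsday rule: the anchor day for the 2000s is Tuesday. For year 33: 33÷12 = 2 r 9, and 9÷4 = 2, so 2+9+2 = 13.
Tuesday + 13 ≡ Monday — that's 2033's doomsday.
In July the doomsday date is Jul 11.
Jul 30 is 19 days after Jul 11; 19 mod 7 = 5, so Monday + 5 = Saturday.

Saturday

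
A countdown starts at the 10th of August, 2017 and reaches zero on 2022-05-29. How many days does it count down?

Aug 10, 2017 → Aug 10, 2018: 365 days.
Aug 10, 2018 → Aug 10, 2019: 365 days.
Aug 10, 2019 → Aug 10, 2020: 366 days (Feb 29, 2020 is in that span).
Aug 10, 2020 → Aug 10, 2021: 365 days.
Aug 10, 2021 → Sep 10, 2021: 31 days (August has 31).
Sep 10, 2021 → Oct 10, 2021: 30 days (September has 30).
Oct 10, 2021 → Nov 10, 2021: 31 days (October has 31).
Nov 10, 2021 → Dec 10, 2021: 30 days (November has 30).
Dec 10, 2021 → Jan 10, 2022: 31 days (December has 31).
Jan 10, 2022 → Feb 10, 2022: 31 days (January has 31).
Feb 10, 2022 → Mar 10, 2022: 28 days (February has 28).
Mar 10, 2022 → Apr 10, 2022: 31 days (March has 31).
Apr 10, 2022 → May 10, 2022: 30 days (April has 30).
May 10, 2022 → May 29, 2022: 19 days.
Total: 1753 days.

1753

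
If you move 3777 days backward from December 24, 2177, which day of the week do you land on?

Saturday

First find the weekday of Dec 24, 2177. Doomsday rule: the anchor day for the 2100s is Sunday. For year 77: 77÷12 = 6 r 5, and 5÷4 = 1, so 6+5+1 = 12.
Sunday + 12 ≡ Friday — that's 2177's doomsday.
In December the doomsday date is Dec 12.
Dec 24 is 12 days after Dec 12; 12 mod 7 = 5, so Friday + 5 = Wednesday.
3777 mod 7 = 4, so 3777 days before a Wednesday is Wednesday − 4 = Saturday.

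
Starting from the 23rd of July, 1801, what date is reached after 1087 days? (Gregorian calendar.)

+365 (one year) → Jul 23, 1802 (722 left).
+365 (one year) → Jul 23, 1803 (357 left).
Jul has 31 days: +9 → Aug 1, 1803 (348 left).
Aug has 31 days: +31 → Sep 1, 1803 (317 left).
Sep has 30 days: +30 → Oct 1, 1803 (287 left).
Oct has 31 days: +31 → Nov 1, 1803 (256 left).
Nov has 30 days: +30 → Dec 1, 1803 (226 left).
Dec has 31 days: +31 → Jan 1, 1804 (195 left).
Jan has 31 days: +31 → Feb 1, 1804 (164 left).
Feb has 29 days: +29 → Mar 1, 1804 (135 left).
Mar has 31 days: +31 → Apr 1, 1804 (104 left).
Apr has 30 days: +30 → May 1, 1804 (74 left).
May has 31 days: +31 → Jun 1, 1804 (43 left).
Jun has 30 days: +30 → Jul 1, 1804 (13 left).
+13 → Jul 14, 1804.

July 14, 1804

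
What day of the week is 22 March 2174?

January 1, 2174 is a Saturday.
Jan 1, 2174 → Feb 1, 2174: 31 days (January has 31).
Feb 1, 2174 → Mar 1, 2174: 28 days (February has 28).
Mar 1, 2174 → Mar 22, 2174: 21 days.
Total: 80 days.
80 mod 7 = 3, so Saturday + 3 = Tuesday.

Tuesday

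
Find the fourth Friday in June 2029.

June 22, 2029

June 1, 2029 is a Friday.
The first Friday is therefore June 1 (same day).
The fourth Friday is 1 + 3×7 = June 22.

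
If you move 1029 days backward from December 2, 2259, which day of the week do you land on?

First find the weekday of Dec 2, 2259. Doomsday rule: the anchor day for the 2200s is Friday. For year 59: 59÷12 = 4 r 11, and 11÷4 = 2, so 4+11+2 = 17.
Friday + 17 ≡ Monday — that's 2259's doomsday.
In December the doomsday date is Dec 12.
Dec 2 is 10 days before Dec 12; 10 mod 7 = 3, so Monday − 3 = Friday.
1029 mod 7 = 0, so 1029 days before a Friday is Friday − 0 = Friday.

Friday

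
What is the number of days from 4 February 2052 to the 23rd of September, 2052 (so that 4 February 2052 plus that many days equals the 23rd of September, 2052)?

Feb 4, 2052 → Mar 4, 2052: 29 days (February has 29).
Mar 4, 2052 → Apr 4, 2052: 31 days (March has 31).
Apr 4, 2052 → May 4, 2052: 30 days (April has 30).
May 4, 2052 → Jun 4, 2052: 31 days (May has 31).
Jun 4, 2052 → Jul 4, 2052: 30 days (June has 30).
Jul 4, 2052 → Aug 4, 2052: 31 days (July has 31).
Aug 4, 2052 → Sep 4, 2052: 31 days (August has 31).
Sep 4, 2052 → Sep 23, 2052: 19 days.
Total: 232 days.

232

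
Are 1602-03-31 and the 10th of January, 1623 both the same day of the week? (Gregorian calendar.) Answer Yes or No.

From Mar 31, 1602 to Jan 10, 1623 is 7590 days.
7590 mod 7 = 2, so they are different weekdays.
(Mar 31, 1602 is a Sunday; Jan 10, 1623 is a Tuesday.)

No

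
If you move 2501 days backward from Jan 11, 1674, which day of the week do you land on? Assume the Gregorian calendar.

Tuesday

First find the weekday of Jan 11, 1674. Doomsday rule: the anchor day for the 1600s is Tuesday. For year 74: 74÷12 = 6 r 2, and 2÷4 = 0, so 6+2+0 = 8.
Tuesday + 8 ≡ Wednesday — that's 1674's doomsday.
In January the doomsday date is Jan 3 (1674 is not a leap year).
Jan 11 is 8 days after Jan 3; 8 mod 7 = 1, so Wednesday + 1 = Thursday.
2501 mod 7 = 2, so 2501 days before a Thursday is Thursday − 2 = Tuesday.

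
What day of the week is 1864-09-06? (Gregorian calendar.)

Tuesday

Doomsday rule: the anchor day for the 1800s is Friday. For year 64: 64÷12 = 5 r 4, and 4÷4 = 1, so 5+4+1 = 10.
Friday + 10 ≡ Monday — that's 1864's doomsday.
In September the doomsday date is Sep 5.
Sep 6 is 1 day after Sep 5; 1 mod 7 = 1, so Monday + 1 = Tuesday.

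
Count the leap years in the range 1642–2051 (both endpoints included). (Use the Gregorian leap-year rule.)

99

Multiples of 4 in [1642,2051]: 102.
Of those, multiples of 100: 4 (not leap unless ÷400).
Multiples of 400: 1.
Leap years = 102 − 4 + 1 = 99.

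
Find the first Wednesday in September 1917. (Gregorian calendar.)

September 5, 1917

September 1, 1917 is a Saturday.
The first Wednesday is therefore September 5 (4 days later).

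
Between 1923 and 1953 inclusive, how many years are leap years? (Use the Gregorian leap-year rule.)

Multiples of 4 in [1923,1953]: 8.
Of those, multiples of 100: 0 (not leap unless ÷400).
Multiples of 400: 0.
Leap years = 8 − 0 + 0 = 8.

8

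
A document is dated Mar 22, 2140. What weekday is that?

Tuesday

Doomsday rule: the anchor day for the 2100s is Sunday. For year 40: 40÷12 = 3 r 4, and 4÷4 = 1, so 3+4+1 = 8.
Sunday + 8 ≡ Monday — that's 2140's doomsday.
In March the doomsday date is Mar 14.
Mar 22 is 8 days after Mar 14; 8 mod 7 = 1, so Monday + 1 = Tuesday.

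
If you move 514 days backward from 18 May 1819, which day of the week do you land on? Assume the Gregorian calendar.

May 18, 1819 is a Tuesday.
514 mod 7 = 3, so 514 days before a Tuesday is Tuesday − 3 = Saturday.

Saturday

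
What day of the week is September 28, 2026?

Doomsday rule: the anchor day for the 2000s is Tuesday. For year 26: 26÷12 = 2 r 2, and 2÷4 = 0, so 2+2+0 = 4.
Tuesday + 4 ≡ Saturday — that's 2026's doomsday.
In September the doomsday date is Sep 5.
Sep 28 is 23 days after Sep 5; 23 mod 7 = 2, so Saturday + 2 = Monday.

Monday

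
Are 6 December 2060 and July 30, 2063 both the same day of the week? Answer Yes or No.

Yes

From Dec 6, 2060 to Jul 30, 2063 is 966 days.
966 mod 7 = 0, so they are the same weekday.
(Dec 6, 2060 is a Monday; Jul 30, 2063 is a Monday.)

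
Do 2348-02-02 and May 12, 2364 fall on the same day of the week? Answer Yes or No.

No

From Feb 2, 2348 to May 12, 2364 is 5944 days.
5944 mod 7 = 1, so they are different weekdays.
(Feb 2, 2348 is a Monday; May 12, 2364 is a Tuesday.)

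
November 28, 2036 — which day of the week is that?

Doomsday rule: the anchor day for the 2000s is Tuesday. For year 36: 36÷12 = 3 r 0, and 0÷4 = 0, so 3+0+0 = 3.
Tuesday + 3 ≡ Friday — that's 2036's doomsday.
In November the doomsday date is Nov 7.
Nov 28 is 21 days after Nov 7; 21 mod 7 = 0, so Friday + 0 = Friday.

Friday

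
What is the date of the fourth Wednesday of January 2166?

January 1, 2166 is a Wednesday.
The first Wednesday is therefore January 1 (same day).
The fourth Wednesday is 1 + 3×7 = January 22.

January 22, 2166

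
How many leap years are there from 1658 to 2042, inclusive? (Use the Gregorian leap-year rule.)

93

Multiples of 4 in [1658,2042]: 96.
Of those, multiples of 100: 4 (not leap unless ÷400).
Multiples of 400: 1.
Leap years = 96 − 4 + 1 = 93.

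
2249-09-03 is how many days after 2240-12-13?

Dec 13, 2240 → Dec 13, 2241: 365 days.
Dec 13, 2241 → Dec 13, 2242: 365 days.
Dec 13, 2242 → Dec 13, 2243: 365 days.
Dec 13, 2243 → Dec 13, 2244: 366 days (Feb 29, 2244 is in that span).
Dec 13, 2244 → Dec 13, 2245: 365 days.
Dec 13, 2245 → Dec 13, 2246: 365 days.
Dec 13, 2246 → Dec 13, 2247: 365 days.
Dec 13, 2247 → Dec 13, 2248: 366 days (Feb 29, 2248 is in that span).
Dec 13, 2248 → Jan 13, 2249: 31 days (December has 31).
Jan 13, 2249 → Feb 13, 2249: 31 days (January has 31).
Feb 13, 2249 → Mar 13, 2249: 28 days (February has 28).
Mar 13, 2249 → Apr 13, 2249: 31 days (March has 31).
Apr 13, 2249 → May 13, 2249: 30 days (April has 30).
May 13, 2249 → Jun 13, 2249: 31 days (May has 31).
Jun 13, 2249 → Jul 13, 2249: 30 days (June has 30).
Jul 13, 2249 → Aug 13, 2249: 31 days (July has 31).
Aug 13, 2249 → Sep 3, 2249: 21 days.
Total: 3186 days.

3186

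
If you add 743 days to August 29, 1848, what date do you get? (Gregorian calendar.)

+365 (one year) → Aug 29, 1849 (378 left).
Aug has 31 days: +3 → Sep 1, 1849 (375 left).
Sep has 30 days: +30 → Oct 1, 1849 (345 left).
Oct has 31 days: +31 → Nov 1, 1849 (314 left).
Nov has 30 days: +30 → Dec 1, 1849 (284 left).
Dec has 31 days: +31 → Jan 1, 1850 (253 left).
Jan has 31 days: +31 → Feb 1, 1850 (222 left).
Feb has 28 days: +28 → Mar 1, 1850 (194 left).
Mar has 31 days: +31 → Apr 1, 1850 (163 left).
Apr has 30 days: +30 → May 1, 1850 (133 left).
May has 31 days: +31 → Jun 1, 1850 (102 left).
Jun has 30 days: +30 → Jul 1, 1850 (72 left).
Jul has 31 days: +31 → Aug 1, 1850 (41 left).
Aug has 31 days: +31 → Sep 1, 1850 (10 left).
+10 → Sep 11, 1850.

September 11, 1850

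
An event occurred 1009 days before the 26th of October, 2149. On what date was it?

January 21, 2147

−365 (one year) → Oct 26, 2148 (644 left).
−366 (one year; includes Feb 29, 2148) → Oct 26, 2147 (278 left).
−26 → Sep 30, 2147 (end of Sep, 30 days; 252 left).
−30 → Aug 31, 2147 (end of Aug, 31 days; 222 left).
−31 → Jul 31, 2147 (end of Jul, 31 days; 191 left).
−31 → Jun 30, 2147 (end of Jun, 30 days; 160 left).
−30 → May 31, 2147 (end of May, 31 days; 130 left).
−31 → Apr 30, 2147 (end of Apr, 30 days; 99 left).
−30 → Mar 31, 2147 (end of Mar, 31 days; 69 left).
−31 → Feb 28, 2147 (end of Feb, 28 days; 38 left).
−28 → Jan 31, 2147 (end of Jan, 31 days; 10 left).
−10 → Jan 21, 2147.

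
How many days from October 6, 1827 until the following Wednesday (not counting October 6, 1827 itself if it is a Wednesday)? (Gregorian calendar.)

4

Oct 6, 1827 is a Saturday.
From Saturday to the next Wednesday is 4 days.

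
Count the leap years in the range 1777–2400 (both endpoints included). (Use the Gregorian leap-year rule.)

Multiples of 4 in [1777,2400]: 156.
Of those, multiples of 100: 7 (not leap unless ÷400).
Multiples of 400: 2.
Leap years = 156 − 7 + 2 = 151.

151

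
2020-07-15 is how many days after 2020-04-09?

Apr 9, 2020 → May 9, 2020: 30 days (April has 30).
May 9, 2020 → Jun 9, 2020: 31 days (May has 31).
Jun 9, 2020 → Jul 9, 2020: 30 days (June has 30).
Jul 9, 2020 → Jul 15, 2020: 6 days.
Total: 97 days.

97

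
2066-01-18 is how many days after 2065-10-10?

Oct 10, 2065 → Nov 10, 2065: 31 days (October has 31).
Nov 10, 2065 → Dec 10, 2065: 30 days (November has 30).
Dec 10, 2065 → Jan 10, 2066: 31 days (December has 31).
Jan 10, 2066 → Jan 18, 2066: 8 days.
Total: 100 days.

100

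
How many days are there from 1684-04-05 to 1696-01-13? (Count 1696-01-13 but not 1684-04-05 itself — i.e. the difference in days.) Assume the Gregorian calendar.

4300

Apr 5, 1684 → Apr 5, 1685: 365 days.
Apr 5, 1685 → Apr 5, 1686: 365 days.
Apr 5, 1686 → Apr 5, 1687: 365 days.
Apr 5, 1687 → Apr 5, 1688: 366 days (Feb 29, 1688 is in that span).
Apr 5, 1688 → Apr 5, 1689: 365 days.
Apr 5, 1689 → Apr 5, 1690: 365 days.
Apr 5, 1690 → Apr 5, 1691: 365 days.
Apr 5, 1691 → Apr 5, 1692: 366 days (Feb 29, 1692 is in that span).
Apr 5, 1692 → Apr 5, 1693: 365 days.
Apr 5, 1693 → Apr 5, 1694: 365 days.
Apr 5, 1694 → Apr 5, 1695: 365 days.
Apr 5, 1695 → May 5, 1695: 30 days (April has 30).
May 5, 1695 → Jun 5, 1695: 31 days (May has 31).
Jun 5, 1695 → Jul 5, 1695: 30 days (June has 30).
Jul 5, 1695 → Aug 5, 1695: 31 days (July has 31).
Aug 5, 1695 → Sep 5, 1695: 31 days (August has 31).
Sep 5, 1695 → Oct 5, 1695: 30 days (September has 30).
Oct 5, 1695 → Nov 5, 1695: 31 days (October has 31).
Nov 5, 1695 → Dec 5, 1695: 30 days (November has 30).
Dec 5, 1695 → Jan 5, 1696: 31 days (December has 31).
Jan 5, 1696 → Jan 13, 1696: 8 days.
Total: 4300 days.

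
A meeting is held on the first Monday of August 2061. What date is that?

August 1, 2061

August 1, 2061 is a Monday.
The first Monday is therefore August 1 (same day).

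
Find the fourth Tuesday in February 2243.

February 28, 2243

February 1, 2243 is a Wednesday.
The first Tuesday is therefore February 7 (6 days later).
The fourth Tuesday is 7 + 3×7 = February 28.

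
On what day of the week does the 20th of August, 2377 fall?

Saturday

Doomsday rule: the anchor day for the 2300s is Wednesday. For year 77: 77÷12 = 6 r 5, and 5÷4 = 1, so 6+5+1 = 12.
Wednesday + 12 ≡ Monday — that's 2377's doomsday.
In August the doomsday date is Aug 8.
Aug 20 is 12 days after Aug 8; 12 mod 7 = 5, so Monday + 5 = Saturday.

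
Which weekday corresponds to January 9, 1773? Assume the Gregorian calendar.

Doomsday rule: the anchor day for the 1700s is Sunday. For year 73: 73÷12 = 6 r 1, and 1÷4 = 0, so 6+1+0 = 7.
Sunday + 7 ≡ Sunday — that's 1773's doomsday.
In January the doomsday date is Jan 3 (1773 is not a leap year).
Jan 9 is 6 days after Jan 3; 6 mod 7 = 6, so Sunday + 6 = Saturday.

Saturday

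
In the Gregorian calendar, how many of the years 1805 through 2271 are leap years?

Multiples of 4 in [1805,2271]: 116.
Of those, multiples of 100: 4 (not leap unless ÷400).
Multiples of 400: 1.
Leap years = 116 − 4 + 1 = 113.

113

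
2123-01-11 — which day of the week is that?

January 1, 2123 is a Friday.
Jan 1, 2123 → Jan 11, 2123: 10 days.
Total: 10 days.
10 mod 7 = 3, so Friday + 3 = Monday.

Monday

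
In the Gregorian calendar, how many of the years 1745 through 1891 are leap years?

Multiples of 4 in [1745,1891]: 36.
Of those, multiples of 100: 1 (not leap unless ÷400).
Multiples of 400: 0.
Leap years = 36 − 1 + 0 = 35.

35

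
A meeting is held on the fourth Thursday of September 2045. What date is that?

September 1, 2045 is a Friday.
The first Thursday is therefore September 7 (6 days later).
The fourth Thursday is 7 + 3×7 = September 28.

September 28, 2045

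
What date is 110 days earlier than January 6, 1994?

−6 → Dec 31, 1993 (end of Dec, 31 days; 104 left).
−31 → Nov 30, 1993 (end of Nov, 30 days; 73 left).
−30 → Oct 31, 1993 (end of Oct, 31 days; 43 left).
−31 → Sep 30, 1993 (end of Sep, 30 days; 12 left).
−12 → Sep 18, 1993.

September 18, 1993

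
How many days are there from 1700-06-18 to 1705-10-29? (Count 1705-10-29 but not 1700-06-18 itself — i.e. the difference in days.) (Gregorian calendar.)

Jun 18, 1700 → Jun 18, 1701: 365 days.
Jun 18, 1701 → Jun 18, 1702: 365 days.
Jun 18, 1702 → Jun 18, 1703: 365 days.
Jun 18, 1703 → Jun 18, 1704: 366 days (Feb 29, 1704 is in that span).
Jun 18, 1704 → Jun 18, 1705: 365 days.
Jun 18, 1705 → Jul 18, 1705: 30 days (June has 30).
Jul 18, 1705 → Aug 18, 1705: 31 days (July has 31).
Aug 18, 1705 → Sep 18, 1705: 31 days (August has 31).
Sep 18, 1705 → Oct 18, 1705: 30 days (September has 30).
Oct 18, 1705 → Oct 29, 1705: 11 days.
Total: 1959 days.

1959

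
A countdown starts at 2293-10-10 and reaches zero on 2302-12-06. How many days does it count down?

3343

Oct 10, 2293 → Oct 10, 2294: 365 days.
Oct 10, 2294 → Oct 10, 2295: 365 days.
Oct 10, 2295 → Oct 10, 2296: 366 days (Feb 29, 2296 is in that span).
Oct 10, 2296 → Oct 10, 2297: 365 days.
Oct 10, 2297 → Oct 10, 2298: 365 days.
Oct 10, 2298 → Oct 10, 2299: 365 days.
Oct 10, 2299 → Oct 10, 2300: 365 days.
Oct 10, 2300 → Oct 10, 2301: 365 days.
Oct 10, 2301 → Oct 10, 2302: 365 days.
Oct 10, 2302 → Nov 10, 2302: 31 days (October has 31).
Nov 10, 2302 → Dec 6, 2302: 26 days.
Total: 3343 days.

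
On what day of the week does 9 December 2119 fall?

Doomsday rule: the anchor day for the 2100s is Sunday. For year 19: 19÷12 = 1 r 7, and 7÷4 = 1, so 1+7+1 = 9.
Sunday + 9 ≡ Tuesday — that's 2119's doomsday.
In December the doomsday date is Dec 12.
Dec 9 is 3 days before Dec 12; 3 mod 7 = 3, so Tuesday − 3 = Saturday.

Saturday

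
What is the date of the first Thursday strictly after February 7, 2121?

Feb 7, 2121 is a Friday.
From Friday to the next Thursday is 6 days.
Feb 7, 2121 + 6 = Feb 13, 2121.

February 13, 2121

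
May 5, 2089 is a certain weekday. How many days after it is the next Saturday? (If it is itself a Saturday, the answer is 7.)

May 5, 2089 is a Thursday.
From Thursday to the next Saturday is 2 days.

2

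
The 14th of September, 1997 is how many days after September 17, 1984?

Sep 17, 1984 → Sep 17, 1985: 365 days.
Sep 17, 1985 → Sep 17, 1986: 365 days.
Sep 17, 1986 → Sep 17, 1987: 365 days.
Sep 17, 1987 → Sep 17, 1988: 366 days (Feb 29, 1988 is in that span).
Sep 17, 1988 → Sep 17, 1989: 365 days.
Sep 17, 1989 → Sep 17, 1990: 365 days.
Sep 17, 1990 → Sep 17, 1991: 365 days.
Sep 17, 1991 → Sep 17, 1992: 366 days (Feb 29, 1992 is in that span).
Sep 17, 1992 → Sep 17, 1993: 365 days.
Sep 17, 1993 → Sep 17, 1994: 365 days.
Sep 17, 1994 → Sep 17, 1995: 365 days.
Sep 17, 1995 → Sep 17, 1996: 366 days (Feb 29, 1996 is in that span).
Sep 17, 1996 → Oct 17, 1996: 30 days (September has 30).
Oct 17, 1996 → Nov 17, 1996: 31 days (October has 31).
Nov 17, 1996 → Dec 17, 1996: 30 days (November has 30).
Dec 17, 1996 → Jan 17, 1997: 31 days (December has 31).
Jan 17, 1997 → Feb 17, 1997: 31 days (January has 31).
Feb 17, 1997 → Mar 17, 1997: 28 days (February has 28).
Mar 17, 1997 → Apr 17, 1997: 31 days (March has 31).
Apr 17, 1997 → May 17, 1997: 30 days (April has 30).
May 17, 1997 → Jun 17, 1997: 31 days (May has 31).
Jun 17, 1997 → Jul 17, 1997: 30 days (June has 30).
Jul 17, 1997 → Aug 17, 1997: 31 days (July has 31).
Aug 17, 1997 → Sep 14, 1997: 28 days.
Total: 4745 days.

4745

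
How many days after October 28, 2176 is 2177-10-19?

356

Oct 28, 2176 → Nov 28, 2176: 31 days (October has 31).
Nov 28, 2176 → Dec 28, 2176: 30 days (November has 30).
Dec 28, 2176 → Jan 28, 2177: 31 days (December has 31).
Jan 28, 2177 → Feb 28, 2177: 31 days (January has 31).
Feb 28, 2177 → Mar 28, 2177: 28 days (February has 28).
Mar 28, 2177 → Apr 28, 2177: 31 days (March has 31).
Apr 28, 2177 → May 28, 2177: 30 days (April has 30).
May 28, 2177 → Jun 28, 2177: 31 days (May has 31).
Jun 28, 2177 → Jul 28, 2177: 30 days (June has 30).
Jul 28, 2177 → Aug 28, 2177: 31 days (July has 31).
Aug 28, 2177 → Sep 28, 2177: 31 days (August has 31).
Sep 28, 2177 → Oct 19, 2177: 21 days.
Total: 356 days.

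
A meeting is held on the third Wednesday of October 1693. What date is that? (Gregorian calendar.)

October 21, 1693

October 1, 1693 is a Thursday.
The first Wednesday is therefore October 7 (6 days later).
The third Wednesday is 7 + 2×7 = October 21.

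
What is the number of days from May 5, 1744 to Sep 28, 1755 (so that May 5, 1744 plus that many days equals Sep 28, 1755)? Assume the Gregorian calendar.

4163

May 5, 1744 → May 5, 1745: 365 days.
May 5, 1745 → May 5, 1746: 365 days.
May 5, 1746 → May 5, 1747: 365 days.
May 5, 1747 → May 5, 1748: 366 days (Feb 29, 1748 is in that span).
May 5, 1748 → May 5, 1749: 365 days.
May 5, 1749 → May 5, 1750: 365 days.
May 5, 1750 → May 5, 1751: 365 days.
May 5, 1751 → May 5, 1752: 366 days (Feb 29, 1752 is in that span).
May 5, 1752 → May 5, 1753: 365 days.
May 5, 1753 → May 5, 1754: 365 days.
May 5, 1754 → May 5, 1755: 365 days.
May 5, 1755 → Jun 5, 1755: 31 days (May has 31).
Jun 5, 1755 → Jul 5, 1755: 30 days (June has 30).
Jul 5, 1755 → Aug 5, 1755: 31 days (July has 31).
Aug 5, 1755 → Sep 5, 1755: 31 days (August has 31).
Sep 5, 1755 → Sep 28, 1755: 23 days.
Total: 4163 days.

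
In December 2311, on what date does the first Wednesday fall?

December 6, 2311

December 1, 2311 is a Friday.
The first Wednesday is therefore December 6 (5 days later).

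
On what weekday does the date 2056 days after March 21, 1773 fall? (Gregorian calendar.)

Mar 21, 1773 is a Sunday.
2056 mod 7 = 5, so 2056 days after a Sunday is Sunday + 5 = Friday.

Friday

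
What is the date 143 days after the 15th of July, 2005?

December 5, 2005

Jul has 31 days: +17 → Aug 1, 2005 (126 left).
Aug has 31 days: +31 → Sep 1, 2005 (95 left).
Sep has 30 days: +30 → Oct 1, 2005 (65 left).
Oct has 31 days: +31 → Nov 1, 2005 (34 left).
Nov has 30 days: +30 → Dec 1, 2005 (4 left).
+4 → Dec 5, 2005.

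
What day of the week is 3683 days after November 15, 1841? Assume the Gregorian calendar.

Tuesday

Nov 15, 1841 is a Monday.
3683 mod 7 = 1, so 3683 days after a Monday is Monday + 1 = Tuesday.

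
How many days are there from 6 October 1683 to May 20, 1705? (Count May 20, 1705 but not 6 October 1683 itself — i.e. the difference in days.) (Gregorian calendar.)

7896

Oct 6, 1683 → Oct 6, 1684: 366 days (Feb 29, 1684 is in that span).
Oct 6, 1684 → Oct 6, 1685: 365 days.
Oct 6, 1685 → Oct 6, 1686: 365 days.
Oct 6, 1686 → Oct 6, 1687: 365 days.
Oct 6, 1687 → Oct 6, 1688: 366 days (Feb 29, 1688 is in that span).
Oct 6, 1688 → Oct 6, 1689: 365 days.
Oct 6, 1689 → Oct 6, 1690: 365 days.
Oct 6, 1690 → Oct 6, 1691: 365 days.
Oct 6, 1691 → Oct 6, 1692: 366 days (Feb 29, 1692 is in that span).
Oct 6, 1692 → Oct 6, 1693: 365 days.
Oct 6, 1693 → Oct 6, 1694: 365 days.
Oct 6, 1694 → Oct 6, 1695: 365 days.
Oct 6, 1695 → Oct 6, 1696: 366 days (Feb 29, 1696 is in that span).
Oct 6, 1696 → Oct 6, 1697: 365 days.
Oct 6, 1697 → Oct 6, 1698: 365 days.
Oct 6, 1698 → Oct 6, 1699: 365 days.
Oct 6, 1699 → Oct 6, 1700: 365 days.
Oct 6, 1700 → Oct 6, 1701: 365 days.
Oct 6, 1701 → Oct 6, 1702: 365 days.
Oct 6, 1702 → Oct 6, 1703: 365 days.
Oct 6, 1703 → Oct 6, 1704: 366 days (Feb 29, 1704 is in that span).
Oct 6, 1704 → Nov 6, 1704: 31 days (October has 31).
Nov 6, 1704 → Dec 6, 1704: 30 days (November has 30).
Dec 6, 1704 → Jan 6, 1705: 31 days (December has 31).
Jan 6, 1705 → Feb 6, 1705: 31 days (January has 31).
Feb 6, 1705 → Mar 6, 1705: 28 days (February has 28).
Mar 6, 1705 → Apr 6, 1705: 31 days (March has 31).
Apr 6, 1705 → May 6, 1705: 30 days (April has 30).
May 6, 1705 → May 20, 1705: 14 days.
Total: 7896 days.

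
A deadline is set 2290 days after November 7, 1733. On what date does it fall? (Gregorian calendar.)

February 14, 1740

+365 (one year) → Nov 7, 1734 (1925 left).
+365 (one year) → Nov 7, 1735 (1560 left).
+366 (one year; includes Feb 29, 1736) → Nov 7, 1736 (1194 left).
+365 (one year) → Nov 7, 1737 (829 left).
+365 (one year) → Nov 7, 1738 (464 left).
+365 (one year) → Nov 7, 1739 (99 left).
Nov has 30 days: +24 → Dec 1, 1739 (75 left).
Dec has 31 days: +31 → Jan 1, 1740 (44 left).
Jan has 31 days: +31 → Feb 1, 1740 (13 left).
+13 → Feb 14, 1740.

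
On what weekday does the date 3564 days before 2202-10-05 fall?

Monday

First find the weekday of Oct 5, 2202. Doomsday rule: the anchor day for the 2200s is Friday. For year 02: 2÷12 = 0 r 2, and 2÷4 = 0, so 0+2+0 = 2.
Friday + 2 ≡ Sunday — that's 2202's doomsday.
In October the doomsday date is Oct 10.
Oct 5 is 5 days before Oct 10; 5 mod 7 = 5, so Sunday − 5 = Tuesday.
3564 mod 7 = 1, so 3564 days before a Tuesday is Tuesday − 1 = Monday.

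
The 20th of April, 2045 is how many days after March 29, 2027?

Mar 29, 2027 → Mar 29, 2028: 366 days (Feb 29, 2028 is in that span).
Mar 29, 2028 → Mar 29, 2029: 365 days.
Mar 29, 2029 → Mar 29, 2030: 365 days.
Mar 29, 2030 → Mar 29, 2031: 365 days.
Mar 29, 2031 → Mar 29, 2032: 366 days (Feb 29, 2032 is in that span).
Mar 29, 2032 → Mar 29, 2033: 365 days.
Mar 29, 2033 → Mar 29, 2034: 365 days.
Mar 29, 2034 → Mar 29, 2035: 365 days.
Mar 29, 2035 → Mar 29, 2036: 366 days (Feb 29, 2036 is in that span).
Mar 29, 2036 → Mar 29, 2037: 365 days.
Mar 29, 2037 → Mar 29, 2038: 365 days.
Mar 29, 2038 → Mar 29, 2039: 365 days.
Mar 29, 2039 → Mar 29, 2040: 366 days (Feb 29, 2040 is in that span).
Mar 29, 2040 → Mar 29, 2041: 365 days.
Mar 29, 2041 → Mar 29, 2042: 365 days.
Mar 29, 2042 → Mar 29, 2043: 365 days.
Mar 29, 2043 → Mar 29, 2044: 366 days (Feb 29, 2044 is in that span).
Mar 29, 2044 → Apr 29, 2044: 31 days (March has 31).
Apr 29, 2044 → May 29, 2044: 30 days (April has 30).
May 29, 2044 → Jun 29, 2044: 31 days (May has 31).
Jun 29, 2044 → Jul 29, 2044: 30 days (June has 30).
Jul 29, 2044 → Aug 29, 2044: 31 days (July has 31).
Aug 29, 2044 → Sep 29, 2044: 31 days (August has 31).
Sep 29, 2044 → Oct 29, 2044: 30 days (September has 30).
Oct 29, 2044 → Nov 29, 2044: 31 days (October has 31).
Nov 29, 2044 → Dec 29, 2044: 30 days (November has 30).
Dec 29, 2044 → Jan 29, 2045: 31 days (December has 31).
Jan 29, 2045 → Feb 28, 2045: 30 days (January has 31).
Feb 28, 2045 → Mar 28, 2045: 28 days (February has 28).
Mar 28, 2045 → Apr 20, 2045: 23 days.
Total: 6597 days.

6597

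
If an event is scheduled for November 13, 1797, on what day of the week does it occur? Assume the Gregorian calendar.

Doomsday rule: the anchor day for the 1700s is Sunday. For year 97: 97÷12 = 8 r 1, and 1÷4 = 0, so 8+1+0 = 9.
Sunday + 9 ≡ Tuesday — that's 1797's doomsday.
In November the doomsday date is Nov 7.
Nov 13 is 6 days after Nov 7; 6 mod 7 = 6, so Tuesday + 6 = Monday.

Monday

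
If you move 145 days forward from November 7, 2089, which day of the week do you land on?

First find the weekday of Nov 7, 2089. Doomsday rule: the anchor day for the 2000s is Tuesday. For year 89: 89÷12 = 7 r 5, and 5÷4 = 1, so 7+5+1 = 13.
Tuesday + 13 ≡ Monday — that's 2089's doomsday.
In November the doomsday date is Nov 7.
Nov 7 is the doomsday itself: Monday.
145 mod 7 = 5, so 145 days after a Monday is Monday + 5 = Saturday.

Saturday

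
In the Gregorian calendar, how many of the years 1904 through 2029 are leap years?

Multiples of 4 in [1904,2029]: 32.
Of those, multiples of 100: 1 (not leap unless ÷400).
Multiples of 400: 1.
Leap years = 32 − 1 + 1 = 32.

32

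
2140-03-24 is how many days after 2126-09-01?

Sep 1, 2126 → Sep 1, 2127: 365 days.
Sep 1, 2127 → Sep 1, 2128: 366 days (Feb 29, 2128 is in that span).
Sep 1, 2128 → Sep 1, 2129: 365 days.
Sep 1, 2129 → Sep 1, 2130: 365 days.
Sep 1, 2130 → Sep 1, 2131: 365 days.
Sep 1, 2131 → Sep 1, 2132: 366 days (Feb 29, 2132 is in that span).
Sep 1, 2132 → Sep 1, 2133: 365 days.
Sep 1, 2133 → Sep 1, 2134: 365 days.
Sep 1, 2134 → Sep 1, 2135: 365 days.
Sep 1, 2135 → Sep 1, 2136: 366 days (Feb 29, 2136 is in that span).
Sep 1, 2136 → Sep 1, 2137: 365 days.
Sep 1, 2137 → Sep 1, 2138: 365 days.
Sep 1, 2138 → Sep 1, 2139: 365 days.
Sep 1, 2139 → Oct 1, 2139: 30 days (September has 30).
Oct 1, 2139 → Nov 1, 2139: 31 days (October has 31).
Nov 1, 2139 → Dec 1, 2139: 30 days (November has 30).
Dec 1, 2139 → Jan 1, 2140: 31 days (December has 31).
Jan 1, 2140 → Feb 1, 2140: 31 days (January has 31).
Feb 1, 2140 → Mar 1, 2140: 29 days (February has 29).
Mar 1, 2140 → Mar 24, 2140: 23 days.
Total: 4953 days.

4953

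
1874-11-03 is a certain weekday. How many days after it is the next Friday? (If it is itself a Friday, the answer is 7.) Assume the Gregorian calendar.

3

Nov 3, 1874 is a Tuesday.
From Tuesday to the next Friday is 3 days.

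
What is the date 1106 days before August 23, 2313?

−365 (one year) → Aug 23, 2312 (741 left).
−366 (one year; includes Feb 29, 2312) → Aug 23, 2311 (375 left).
−23 → Jul 31, 2311 (end of Jul, 31 days; 352 left).
−31 → Jun 30, 2311 (end of Jun, 30 days; 321 left).
−30 → May 31, 2311 (end of May, 31 days; 291 left).
−31 → Apr 30, 2311 (end of Apr, 30 days; 260 left).
−30 → Mar 31, 2311 (end of Mar, 31 days; 230 left).
−31 → Feb 28, 2311 (end of Feb, 28 days; 199 left).
−28 → Jan 31, 2311 (end of Jan, 31 days; 171 left).
−31 → Dec 31, 2310 (end of Dec, 31 days; 140 left).
−31 → Nov 30, 2310 (end of Nov, 30 days; 109 left).
−30 → Oct 31, 2310 (end of Oct, 31 days; 79 left).
−31 → Sep 30, 2310 (end of Sep, 30 days; 48 left).
−30 → Aug 31, 2310 (end of Aug, 31 days; 18 left).
−18 → Aug 13, 2310.

August 13, 2310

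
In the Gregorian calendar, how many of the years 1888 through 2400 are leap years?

Multiples of 4 in [1888,2400]: 129.
Of those, multiples of 100: 6 (not leap unless ÷400).
Multiples of 400: 2.
Leap years = 129 − 6 + 2 = 125.

125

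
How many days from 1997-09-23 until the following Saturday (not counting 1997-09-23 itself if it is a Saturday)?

Sep 23, 1997 is a Tuesday.
From Tuesday to the next Saturday is 4 days.

4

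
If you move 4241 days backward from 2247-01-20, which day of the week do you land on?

Thursday

Jan 20, 2247 is a Wednesday.
4241 mod 7 = 6, so 4241 days before a Wednesday is Wednesday − 6 = Thursday.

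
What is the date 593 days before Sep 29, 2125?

February 14, 2124

−365 (one year) → Sep 29, 2124 (228 left).
−29 → Aug 31, 2124 (end of Aug, 31 days; 199 left).
−31 → Jul 31, 2124 (end of Jul, 31 days; 168 left).
−31 → Jun 30, 2124 (end of Jun, 30 days; 137 left).
−30 → May 31, 2124 (end of May, 31 days; 107 left).
−31 → Apr 30, 2124 (end of Apr, 30 days; 76 left).
−30 → Mar 31, 2124 (end of Mar, 31 days; 46 left).
−31 → Feb 29, 2124 (end of Feb, 29 days; 15 left).
−15 → Feb 14, 2124.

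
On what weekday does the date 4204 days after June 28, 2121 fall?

Jun 28, 2121 is a Saturday.
4204 mod 7 = 4, so 4204 days after a Saturday is Saturday + 4 = Wednesday.

Wednesday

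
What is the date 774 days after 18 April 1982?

+365 (one year) → Apr 18, 1983 (409 left).
+366 (one year; includes Feb 29, 1984) → Apr 18, 1984 (43 left).
Apr has 30 days: +13 → May 1, 1984 (30 left).
+30 → May 31, 1984.

May 31, 1984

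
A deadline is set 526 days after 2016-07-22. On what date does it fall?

December 30, 2017

+365 (one year) → Jul 22, 2017 (161 left).
Jul has 31 days: +10 → Aug 1, 2017 (151 left).
Aug has 31 days: +31 → Sep 1, 2017 (120 left).
Sep has 30 days: +30 → Oct 1, 2017 (90 left).
Oct has 31 days: +31 → Nov 1, 2017 (59 left).
Nov has 30 days: +30 → Dec 1, 2017 (29 left).
+29 → Dec 30, 2017.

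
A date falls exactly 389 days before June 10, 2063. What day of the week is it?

First find the weekday of Jun 10, 2063. Doomsday rule: the anchor day for the 2000s is Tuesday. For year 63: 63÷12 = 5 r 3, and 3÷4 = 0, so 5+3+0 = 8.
Tuesday + 8 ≡ Wednesday — that's 2063's doomsday.
In June the doomsday date is Jun 6.
Jun 10 is 4 days after Jun 6; 4 mod 7 = 4, so Wednesday + 4 = Sunday.
389 mod 7 = 4, so 389 days before a Sunday is Sunday − 4 = Wednesday.

Wednesday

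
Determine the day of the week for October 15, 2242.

Doomsday rule: the anchor day for the 2200s is Friday. For year 42: 42÷12 = 3 r 6, and 6÷4 = 1, so 3+6+1 = 10.
Friday + 10 ≡ Monday — that's 2242's doomsday.
In October the doomsday date is Oct 10.
Oct 15 is 5 days after Oct 10; 5 mod 7 = 5, so Monday + 5 = Saturday.

Saturday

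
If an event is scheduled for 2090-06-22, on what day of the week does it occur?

Thursday

Doomsday rule: the anchor day for the 2000s is Tuesday. For year 90: 90÷12 = 7 r 6, and 6÷4 = 1, so 7+6+1 = 14.
Tuesday + 14 ≡ Tuesday — that's 2090's doomsday.
In June the doomsday date is Jun 6.
Jun 22 is 16 days after Jun 6; 16 mod 7 = 2, so Tuesday + 2 = Thursday.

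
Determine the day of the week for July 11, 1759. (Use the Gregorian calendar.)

Wednesday

Doomsday rule: the anchor day for the 1700s is Sunday. For year 59: 59÷12 = 4 r 11, and 11÷4 = 2, so 4+11+2 = 17.
Sunday + 17 ≡ Wednesday — that's 1759's doomsday.
In July the doomsday date is Jul 11.
Jul 11 is the doomsday itself: Wednesday.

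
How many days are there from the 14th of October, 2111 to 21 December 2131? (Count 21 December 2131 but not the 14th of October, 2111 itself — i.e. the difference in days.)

7373

Oct 14, 2111 → Oct 14, 2112: 366 days (Feb 29, 2112 is in that span).
Oct 14, 2112 → Oct 14, 2113: 365 days.
Oct 14, 2113 → Oct 14, 2114: 365 days.
Oct 14, 2114 → Oct 14, 2115: 365 days.
Oct 14, 2115 → Oct 14, 2116: 366 days (Feb 29, 2116 is in that span).
Oct 14, 2116 → Oct 14, 2117: 365 days.
Oct 14, 2117 → Oct 14, 2118: 365 days.
Oct 14, 2118 → Oct 14, 2119: 365 days.
Oct 14, 2119 → Oct 14, 2120: 366 days (Feb 29, 2120 is in that span).
Oct 14, 2120 → Oct 14, 2121: 365 days.
Oct 14, 2121 → Oct 14, 2122: 365 days.
Oct 14, 2122 → Oct 14, 2123: 365 days.
Oct 14, 2123 → Oct 14, 2124: 366 days (Feb 29, 2124 is in that span).
Oct 14, 2124 → Oct 14, 2125: 365 days.
Oct 14, 2125 → Oct 14, 2126: 365 days.
Oct 14, 2126 → Oct 14, 2127: 365 days.
Oct 14, 2127 → Oct 14, 2128: 366 days (Feb 29, 2128 is in that span).
Oct 14, 2128 → Oct 14, 2129: 365 days.
Oct 14, 2129 → Oct 14, 2130: 365 days.
Oct 14, 2130 → Oct 14, 2131: 365 days.
Oct 14, 2131 → Nov 14, 2131: 31 days (October has 31).
Nov 14, 2131 → Dec 14, 2131: 30 days (November has 30).
Dec 14, 2131 → Dec 21, 2131: 7 days.
Total: 7373 days.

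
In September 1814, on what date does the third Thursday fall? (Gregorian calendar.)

September 1, 1814 is a Thursday.
The first Thursday is therefore September 1 (same day).
The third Thursday is 1 + 2×7 = September 15.

September 15, 1814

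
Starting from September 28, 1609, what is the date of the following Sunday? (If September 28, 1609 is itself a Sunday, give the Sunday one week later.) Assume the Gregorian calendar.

October 4, 1609

Sep 28, 1609 is a Monday.
From Monday to the next Sunday is 6 days.
Sep 28, 1609 + 6 = Oct 4, 1609.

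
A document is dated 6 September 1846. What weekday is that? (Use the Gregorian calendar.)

Sunday

January 1, 1846 is a Thursday.
Jan 1, 1846 → Feb 1, 1846: 31 days (January has 31).
Feb 1, 1846 → Mar 1, 1846: 28 days (February has 28).
Mar 1, 1846 → Apr 1, 1846: 31 days (March has 31).
Apr 1, 1846 → May 1, 1846: 30 days (April has 30).
May 1, 1846 → Jun 1, 1846: 31 days (May has 31).
Jun 1, 1846 → Jul 1, 1846: 30 days (June has 30).
Jul 1, 1846 → Aug 1, 1846: 31 days (July has 31).
Aug 1, 1846 → Sep 1, 1846: 31 days (August has 31).
Sep 1, 1846 → Sep 6, 1846: 5 days.
Total: 248 days.
248 mod 7 = 3, so Thursday + 3 = Sunday.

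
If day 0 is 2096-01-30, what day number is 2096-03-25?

55

Jan 30, 2096 → Feb 29, 2096: 30 days (January has 31).
Feb 29, 2096 → Mar 25, 2096: 25 days.
Total: 55 days.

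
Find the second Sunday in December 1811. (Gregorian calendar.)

December 8, 1811

December 1, 1811 is a Sunday.
The first Sunday is therefore December 1 (same day).
The second Sunday is 1 + 1×7 = December 8.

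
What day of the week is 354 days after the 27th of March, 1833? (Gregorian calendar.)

Sunday

Mar 27, 1833 is a Wednesday.
354 mod 7 = 4, so 354 days after a Wednesday is Wednesday + 4 = Sunday.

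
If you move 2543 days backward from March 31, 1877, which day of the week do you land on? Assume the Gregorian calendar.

Thursday

Mar 31, 1877 is a Saturday.
2543 mod 7 = 2, so 2543 days before a Saturday is Saturday − 2 = Thursday.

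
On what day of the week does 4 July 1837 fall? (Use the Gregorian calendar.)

Doomsday rule: the anchor day for the 1800s is Friday. For year 37: 37÷12 = 3 r 1, and 1÷4 = 0, so 3+1+0 = 4.
Friday + 4 ≡ Tuesday — that's 1837's doomsday.
In July the doomsday date is Jul 11.
Jul 4 is 7 days before Jul 11; 7 mod 7 = 0, so Tuesday − 0 = Tuesday.

Tuesday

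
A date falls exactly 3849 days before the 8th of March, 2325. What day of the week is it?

Mar 8, 2325 is a Sunday.
3849 mod 7 = 6, so 3849 days before a Sunday is Sunday − 6 = Monday.

Monday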